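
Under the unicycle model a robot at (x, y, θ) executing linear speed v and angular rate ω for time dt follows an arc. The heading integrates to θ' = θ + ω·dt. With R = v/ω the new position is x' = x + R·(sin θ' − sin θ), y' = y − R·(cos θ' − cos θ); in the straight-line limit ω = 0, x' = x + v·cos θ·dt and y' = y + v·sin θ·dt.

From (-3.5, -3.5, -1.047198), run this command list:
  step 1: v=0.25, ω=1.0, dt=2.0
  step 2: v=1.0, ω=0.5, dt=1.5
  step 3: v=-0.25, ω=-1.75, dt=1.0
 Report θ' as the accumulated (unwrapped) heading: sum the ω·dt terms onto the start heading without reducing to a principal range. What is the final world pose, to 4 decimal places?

step 1: θ'=0.9528 (R=0.2500) → pose (-3.0797, -3.5199, 0.9528)
step 2: θ'=1.7028 (R=2.0000) → pose (-2.7272, -2.0978, 1.7028)
step 3: θ'=-0.0472 (R=0.1429) → pose (-2.8756, -2.2593, -0.0472)

(-2.8756, -2.2593, -0.0472)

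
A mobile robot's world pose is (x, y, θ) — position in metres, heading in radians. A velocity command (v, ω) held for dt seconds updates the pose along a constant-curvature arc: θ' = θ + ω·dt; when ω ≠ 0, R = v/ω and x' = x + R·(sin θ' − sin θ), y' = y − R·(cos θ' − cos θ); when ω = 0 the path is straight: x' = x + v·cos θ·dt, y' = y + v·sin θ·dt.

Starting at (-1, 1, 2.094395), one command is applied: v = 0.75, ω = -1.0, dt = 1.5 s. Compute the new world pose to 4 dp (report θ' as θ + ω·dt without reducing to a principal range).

(-0.7705, 1.9964, 0.5944)

θ' = 2.0944 + -1.0·1.5 = 0.5944
R = v/ω = 0.75/-1.0 = -0.7500
x' = -1 + -0.7500·(sin 0.5944 − sin 2.0944) = -0.7705
y' = 1 − -0.7500·(cos 0.5944 − cos 2.0944) = 1.9964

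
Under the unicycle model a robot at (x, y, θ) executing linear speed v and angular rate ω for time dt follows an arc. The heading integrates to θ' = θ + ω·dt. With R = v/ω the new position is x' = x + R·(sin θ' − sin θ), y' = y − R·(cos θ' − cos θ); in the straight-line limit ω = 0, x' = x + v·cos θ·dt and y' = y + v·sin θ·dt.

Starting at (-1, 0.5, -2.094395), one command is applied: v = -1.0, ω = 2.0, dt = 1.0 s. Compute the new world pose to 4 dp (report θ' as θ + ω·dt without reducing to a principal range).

(-1.3859, 1.2478, -0.0944)

θ' = -2.0944 + 2.0·1.0 = -0.0944
R = v/ω = -1.0/2.0 = -0.5000
x' = -1 + -0.5000·(sin -0.0944 − sin -2.0944) = -1.3859
y' = 0.5 − -0.5000·(cos -0.0944 − cos -2.0944) = 1.2478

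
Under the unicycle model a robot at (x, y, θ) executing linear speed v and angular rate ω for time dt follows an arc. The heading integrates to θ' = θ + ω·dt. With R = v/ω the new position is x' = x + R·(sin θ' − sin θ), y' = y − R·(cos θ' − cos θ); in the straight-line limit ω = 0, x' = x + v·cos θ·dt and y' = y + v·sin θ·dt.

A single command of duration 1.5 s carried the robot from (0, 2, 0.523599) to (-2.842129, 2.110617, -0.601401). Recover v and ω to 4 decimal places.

v = -2.0000, ω = -0.7500

Δθ = -0.601401 − 0.523599 = -1.125000
ω = Δθ/dt = -1.125000/1.5 = -0.7500
R = Δx/(sin θ' − sin θ) = 2.6667
v = R·ω = 2.6667·-0.7500 = -2.0000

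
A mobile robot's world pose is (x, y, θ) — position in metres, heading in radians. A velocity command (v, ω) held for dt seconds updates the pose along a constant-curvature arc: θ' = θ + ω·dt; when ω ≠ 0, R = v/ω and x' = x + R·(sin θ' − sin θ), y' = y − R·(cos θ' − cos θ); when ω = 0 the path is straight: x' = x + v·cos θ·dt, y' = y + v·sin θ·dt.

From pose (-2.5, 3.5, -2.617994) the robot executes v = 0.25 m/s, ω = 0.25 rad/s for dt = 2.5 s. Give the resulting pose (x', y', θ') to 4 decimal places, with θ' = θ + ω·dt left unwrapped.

θ' = -2.6180 + 0.25·2.5 = -1.9930
R = v/ω = 0.25/0.25 = 1.0000
x' = -2.5 + 1.0000·(sin -1.9930 − sin -2.6180) = -2.9122
y' = 3.5 − 1.0000·(cos -1.9930 − cos -2.6180) = 3.0437

(-2.9122, 3.0437, -1.9930)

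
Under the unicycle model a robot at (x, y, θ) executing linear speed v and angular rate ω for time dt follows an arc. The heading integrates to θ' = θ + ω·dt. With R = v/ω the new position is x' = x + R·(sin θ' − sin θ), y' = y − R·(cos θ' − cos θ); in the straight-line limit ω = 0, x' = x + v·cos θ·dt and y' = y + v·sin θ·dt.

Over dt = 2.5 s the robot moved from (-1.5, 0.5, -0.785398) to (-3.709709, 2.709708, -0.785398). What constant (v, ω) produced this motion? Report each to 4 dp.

Δθ = -0.785398 − -0.785398 = 0.000000
ω = Δθ/dt = 0.000000/2.5 = 0.0000
ω = 0 → v = (Δx·cos θ + Δy·sin θ)/dt = -1.2500

v = -1.2500, ω = 0.0000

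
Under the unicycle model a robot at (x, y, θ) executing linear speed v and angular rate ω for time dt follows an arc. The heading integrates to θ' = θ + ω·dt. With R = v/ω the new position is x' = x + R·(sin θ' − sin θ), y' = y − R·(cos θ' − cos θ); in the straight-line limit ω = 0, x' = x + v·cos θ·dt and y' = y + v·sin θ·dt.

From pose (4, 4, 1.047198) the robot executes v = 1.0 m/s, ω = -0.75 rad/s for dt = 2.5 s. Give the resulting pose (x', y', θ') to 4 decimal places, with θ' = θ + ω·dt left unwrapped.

(6.1366, 4.2353, -0.8278)

θ' = 1.0472 + -0.75·2.5 = -0.8278
R = v/ω = 1.0/-0.75 = -1.3333
x' = 4 + -1.3333·(sin -0.8278 − sin 1.0472) = 6.1366
y' = 4 − -1.3333·(cos -0.8278 − cos 1.0472) = 4.2353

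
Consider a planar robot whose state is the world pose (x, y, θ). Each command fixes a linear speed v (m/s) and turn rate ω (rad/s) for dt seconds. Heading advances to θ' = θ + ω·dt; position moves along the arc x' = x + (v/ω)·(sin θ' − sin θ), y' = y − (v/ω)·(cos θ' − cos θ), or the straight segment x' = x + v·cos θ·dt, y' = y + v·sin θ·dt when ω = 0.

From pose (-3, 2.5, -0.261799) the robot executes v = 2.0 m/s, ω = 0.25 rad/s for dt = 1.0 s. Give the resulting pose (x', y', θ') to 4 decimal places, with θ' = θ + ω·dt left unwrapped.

θ' = -0.2618 + 0.25·1.0 = -0.0118
R = v/ω = 2.0/0.25 = 8.0000
x' = -3 + 8.0000·(sin -0.0118 − sin -0.2618) = -1.0238
y' = 2.5 − 8.0000·(cos -0.0118 − cos -0.2618) = 2.2280

(-1.0238, 2.2280, -0.0118)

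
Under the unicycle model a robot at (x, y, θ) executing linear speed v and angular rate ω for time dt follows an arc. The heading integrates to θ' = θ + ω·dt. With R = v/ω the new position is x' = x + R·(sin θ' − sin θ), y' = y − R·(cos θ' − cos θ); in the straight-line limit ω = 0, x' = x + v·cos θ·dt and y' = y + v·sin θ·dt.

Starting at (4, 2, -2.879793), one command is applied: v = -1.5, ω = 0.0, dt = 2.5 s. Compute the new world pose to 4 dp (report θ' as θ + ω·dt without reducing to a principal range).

(7.6222, 2.9706, -2.8798)

θ' = -2.8798 + 0.0·2.5 = -2.8798
ω = 0 → straight: x' = 4 + -1.5·cos(-2.8798)·2.5 = 7.6222
y' = 2 + -1.5·sin(-2.8798)·2.5 = 2.9706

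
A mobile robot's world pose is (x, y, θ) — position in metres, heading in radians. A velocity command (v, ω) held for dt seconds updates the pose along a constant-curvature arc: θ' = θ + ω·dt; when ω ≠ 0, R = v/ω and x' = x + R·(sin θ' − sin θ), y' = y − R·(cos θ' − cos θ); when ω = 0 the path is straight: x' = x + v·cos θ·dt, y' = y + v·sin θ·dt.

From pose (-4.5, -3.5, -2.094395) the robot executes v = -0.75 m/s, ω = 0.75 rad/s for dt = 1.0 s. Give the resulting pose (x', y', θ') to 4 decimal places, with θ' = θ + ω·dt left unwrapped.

(-4.3915, -2.7755, -1.3444)

θ' = -2.0944 + 0.75·1.0 = -1.3444
R = v/ω = -0.75/0.75 = -1.0000
x' = -4.5 + -1.0000·(sin -1.3444 − sin -2.0944) = -4.3915
y' = -3.5 − -1.0000·(cos -1.3444 − cos -2.0944) = -2.7755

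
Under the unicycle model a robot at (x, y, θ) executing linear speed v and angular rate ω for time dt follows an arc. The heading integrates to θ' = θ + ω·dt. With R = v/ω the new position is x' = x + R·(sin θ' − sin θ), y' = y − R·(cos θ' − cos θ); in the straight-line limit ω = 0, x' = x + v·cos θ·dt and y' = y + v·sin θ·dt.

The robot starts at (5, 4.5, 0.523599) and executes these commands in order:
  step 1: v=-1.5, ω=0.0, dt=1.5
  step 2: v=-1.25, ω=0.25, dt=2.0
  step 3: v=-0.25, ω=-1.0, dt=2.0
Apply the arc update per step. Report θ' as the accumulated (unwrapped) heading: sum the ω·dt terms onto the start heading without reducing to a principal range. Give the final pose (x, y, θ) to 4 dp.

step 1: θ'=0.5236 (straight) → pose (3.0514, 3.3750, 0.5236)
step 2: θ'=1.0236 (R=-5.0000) → pose (1.2815, 1.6464, 1.0236)
step 3: θ'=-0.9764 (R=0.2500) → pose (0.8609, 1.6364, -0.9764)

(0.8609, 1.6364, -0.9764)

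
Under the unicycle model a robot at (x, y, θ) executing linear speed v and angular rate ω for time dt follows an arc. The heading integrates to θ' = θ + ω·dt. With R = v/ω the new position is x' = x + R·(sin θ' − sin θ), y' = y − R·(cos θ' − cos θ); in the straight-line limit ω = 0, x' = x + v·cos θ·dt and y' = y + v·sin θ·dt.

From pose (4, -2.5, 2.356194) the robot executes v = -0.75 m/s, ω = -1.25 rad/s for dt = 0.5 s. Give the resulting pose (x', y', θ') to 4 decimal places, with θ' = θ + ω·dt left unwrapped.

(4.1680, -2.8284, 1.7312)

θ' = 2.3562 + -1.25·0.5 = 1.7312
R = v/ω = -0.75/-1.25 = 0.6000
x' = 4 + 0.6000·(sin 1.7312 − sin 2.3562) = 4.1680
y' = -2.5 − 0.6000·(cos 1.7312 − cos 2.3562) = -2.8284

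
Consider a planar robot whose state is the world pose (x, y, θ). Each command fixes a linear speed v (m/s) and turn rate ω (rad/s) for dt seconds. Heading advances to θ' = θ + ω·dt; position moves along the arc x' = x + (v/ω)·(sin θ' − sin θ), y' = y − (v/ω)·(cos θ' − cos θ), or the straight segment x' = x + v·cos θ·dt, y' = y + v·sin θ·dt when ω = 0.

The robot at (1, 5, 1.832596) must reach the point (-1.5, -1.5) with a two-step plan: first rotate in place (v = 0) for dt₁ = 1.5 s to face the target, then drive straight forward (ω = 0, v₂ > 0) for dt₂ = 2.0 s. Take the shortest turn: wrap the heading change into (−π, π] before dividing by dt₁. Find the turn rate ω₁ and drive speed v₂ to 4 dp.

heading to target = atan2(-1.5−5, -1.5−1) = -1.9380
Δθ = wrap(-1.9380 − 1.8326) = 2.5126; ω₁ = Δθ/dt₁ = 1.6751
distance = √((-1.5−1)² + (-1.5−5)²) = 6.9642; v₂ = distance/dt₂ = 3.4821

ω₁ = 1.6751, v₂ = 3.4821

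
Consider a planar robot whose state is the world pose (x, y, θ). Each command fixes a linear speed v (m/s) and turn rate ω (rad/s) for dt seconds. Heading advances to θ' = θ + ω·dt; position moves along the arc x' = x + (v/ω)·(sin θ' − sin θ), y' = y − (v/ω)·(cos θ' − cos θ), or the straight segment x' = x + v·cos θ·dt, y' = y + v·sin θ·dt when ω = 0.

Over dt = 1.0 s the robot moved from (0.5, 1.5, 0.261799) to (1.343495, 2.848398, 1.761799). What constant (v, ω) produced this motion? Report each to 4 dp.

v = 1.7500, ω = 1.5000

Δθ = 1.761799 − 0.261799 = 1.500000
ω = Δθ/dt = 1.500000/1.0 = 1.5000
R = −Δy/(cos θ' − cos θ) = 1.1667
v = R·ω = 1.1667·1.5000 = 1.7500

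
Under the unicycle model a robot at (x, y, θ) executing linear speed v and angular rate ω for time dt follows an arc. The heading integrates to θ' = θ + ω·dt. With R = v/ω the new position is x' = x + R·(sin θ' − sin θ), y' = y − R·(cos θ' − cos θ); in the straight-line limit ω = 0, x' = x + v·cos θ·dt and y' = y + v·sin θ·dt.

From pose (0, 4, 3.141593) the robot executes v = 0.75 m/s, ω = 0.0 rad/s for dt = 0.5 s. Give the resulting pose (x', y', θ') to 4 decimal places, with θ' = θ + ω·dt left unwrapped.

(-0.3750, 4.0000, 3.1416)

θ' = 3.1416 + 0.0·0.5 = 3.1416
ω = 0 → straight: x' = 0 + 0.75·cos(3.1416)·0.5 = -0.3750
y' = 4 + 0.75·sin(3.1416)·0.5 = 4.0000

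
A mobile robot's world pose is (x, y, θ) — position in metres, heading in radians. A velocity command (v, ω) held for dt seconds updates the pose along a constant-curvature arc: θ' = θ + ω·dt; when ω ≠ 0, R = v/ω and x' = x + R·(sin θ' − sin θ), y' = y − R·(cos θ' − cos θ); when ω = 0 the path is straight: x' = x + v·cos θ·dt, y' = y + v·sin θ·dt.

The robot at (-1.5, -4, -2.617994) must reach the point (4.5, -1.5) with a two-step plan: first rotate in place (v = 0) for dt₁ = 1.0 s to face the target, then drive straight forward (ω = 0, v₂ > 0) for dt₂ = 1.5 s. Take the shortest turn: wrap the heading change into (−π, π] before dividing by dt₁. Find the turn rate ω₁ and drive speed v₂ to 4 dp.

heading to target = atan2(-1.5−-4, 4.5−-1.5) = 0.3948
Δθ = wrap(0.3948 − -2.6180) = 3.0128; ω₁ = Δθ/dt₁ = 3.0128
distance = √((4.5−-1.5)² + (-1.5−-4)²) = 6.5000; v₂ = distance/dt₂ = 4.3333

ω₁ = 3.0128, v₂ = 4.3333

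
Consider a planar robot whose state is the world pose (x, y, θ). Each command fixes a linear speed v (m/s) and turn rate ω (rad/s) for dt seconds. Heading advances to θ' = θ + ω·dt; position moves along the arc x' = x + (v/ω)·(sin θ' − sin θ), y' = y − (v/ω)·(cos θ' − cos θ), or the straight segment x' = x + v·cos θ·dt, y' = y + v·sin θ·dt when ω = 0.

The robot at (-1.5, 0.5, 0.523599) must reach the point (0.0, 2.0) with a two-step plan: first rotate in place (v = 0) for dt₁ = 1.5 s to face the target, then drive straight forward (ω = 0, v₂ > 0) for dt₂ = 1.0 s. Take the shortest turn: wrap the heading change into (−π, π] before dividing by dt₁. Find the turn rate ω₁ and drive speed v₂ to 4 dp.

ω₁ = 0.1745, v₂ = 2.1213

heading to target = atan2(2−0.5, 0−-1.5) = 0.7854
Δθ = wrap(0.7854 − 0.5236) = 0.2618; ω₁ = Δθ/dt₁ = 0.1745
distance = √((0−-1.5)² + (2−0.5)²) = 2.1213; v₂ = distance/dt₂ = 2.1213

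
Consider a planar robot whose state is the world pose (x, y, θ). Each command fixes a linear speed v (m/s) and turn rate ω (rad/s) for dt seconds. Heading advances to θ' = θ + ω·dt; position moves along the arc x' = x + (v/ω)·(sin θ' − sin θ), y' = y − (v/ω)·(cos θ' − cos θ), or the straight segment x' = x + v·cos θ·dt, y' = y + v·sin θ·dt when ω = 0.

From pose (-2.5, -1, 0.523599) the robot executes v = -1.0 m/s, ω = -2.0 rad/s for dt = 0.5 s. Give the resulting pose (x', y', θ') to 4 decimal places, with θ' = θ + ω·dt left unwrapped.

θ' = 0.5236 + -2.0·0.5 = -0.4764
R = v/ω = -1.0/-2.0 = 0.5000
x' = -2.5 + 0.5000·(sin -0.4764 − sin 0.5236) = -2.9793
y' = -1 − 0.5000·(cos -0.4764 − cos 0.5236) = -1.0113

(-2.9793, -1.0113, -0.4764)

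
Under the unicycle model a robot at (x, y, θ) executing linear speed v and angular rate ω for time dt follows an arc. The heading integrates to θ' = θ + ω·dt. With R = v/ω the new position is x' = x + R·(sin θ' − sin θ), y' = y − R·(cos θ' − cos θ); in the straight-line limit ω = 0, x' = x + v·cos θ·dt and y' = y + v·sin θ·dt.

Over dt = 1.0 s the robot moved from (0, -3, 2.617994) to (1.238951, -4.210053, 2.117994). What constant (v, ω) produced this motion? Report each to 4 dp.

Δθ = 2.117994 − 2.617994 = -0.500000
ω = Δθ/dt = -0.500000/1.0 = -0.5000
R = Δx/(sin θ' − sin θ) = 3.5000
v = R·ω = 3.5000·-0.5000 = -1.7500

v = -1.7500, ω = -0.5000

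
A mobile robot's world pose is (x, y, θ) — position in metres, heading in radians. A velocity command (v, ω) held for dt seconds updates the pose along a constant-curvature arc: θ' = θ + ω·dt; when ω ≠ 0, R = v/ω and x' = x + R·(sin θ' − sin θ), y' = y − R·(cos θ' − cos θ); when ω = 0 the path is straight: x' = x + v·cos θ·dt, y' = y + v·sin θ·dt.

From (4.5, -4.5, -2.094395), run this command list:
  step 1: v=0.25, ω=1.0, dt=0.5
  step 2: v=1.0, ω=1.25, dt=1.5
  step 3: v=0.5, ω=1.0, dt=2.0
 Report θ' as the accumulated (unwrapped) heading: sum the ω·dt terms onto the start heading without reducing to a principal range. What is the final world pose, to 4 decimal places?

step 1: θ'=-1.5944 (R=0.2500) → pose (4.4666, -4.6191, -1.5944)
step 2: θ'=0.2806 (R=0.8000) → pose (5.4879, -5.4067, 0.2806)
step 3: θ'=2.2806 (R=0.5000) → pose (5.7287, -4.6004, 2.2806)

(5.7287, -4.6004, 2.2806)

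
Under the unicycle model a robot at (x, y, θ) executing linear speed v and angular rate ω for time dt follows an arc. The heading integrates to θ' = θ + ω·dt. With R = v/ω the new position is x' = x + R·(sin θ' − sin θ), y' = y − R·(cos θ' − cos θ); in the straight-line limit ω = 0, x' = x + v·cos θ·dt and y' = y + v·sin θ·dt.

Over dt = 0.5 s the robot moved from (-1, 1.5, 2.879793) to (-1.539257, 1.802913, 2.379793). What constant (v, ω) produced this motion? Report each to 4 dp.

v = 1.2500, ω = -1.0000

Δθ = 2.379793 − 2.879793 = -0.500000
ω = Δθ/dt = -0.500000/0.5 = -1.0000
R = Δx/(sin θ' − sin θ) = -1.2500
v = R·ω = -1.2500·-1.0000 = 1.2500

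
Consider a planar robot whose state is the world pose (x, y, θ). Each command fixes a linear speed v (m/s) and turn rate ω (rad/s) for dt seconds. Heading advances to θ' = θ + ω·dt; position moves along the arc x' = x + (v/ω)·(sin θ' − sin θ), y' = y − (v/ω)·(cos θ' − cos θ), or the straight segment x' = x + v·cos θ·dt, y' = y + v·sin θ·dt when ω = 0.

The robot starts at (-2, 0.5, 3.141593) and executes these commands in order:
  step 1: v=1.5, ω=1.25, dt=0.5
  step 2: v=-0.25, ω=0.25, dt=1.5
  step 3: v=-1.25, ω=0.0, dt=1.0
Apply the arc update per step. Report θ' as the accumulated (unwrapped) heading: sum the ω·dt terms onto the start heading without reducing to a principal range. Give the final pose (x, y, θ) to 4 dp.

step 1: θ'=3.7666 (R=1.2000) → pose (-2.7021, 0.2732, 3.7666)
step 2: θ'=4.1416 (R=-1.0000) → pose (-2.4457, 0.5438, 4.1416)
step 3: θ'=4.1416 (straight) → pose (-1.7704, 1.5957, 4.1416)

(-1.7704, 1.5957, 4.1416)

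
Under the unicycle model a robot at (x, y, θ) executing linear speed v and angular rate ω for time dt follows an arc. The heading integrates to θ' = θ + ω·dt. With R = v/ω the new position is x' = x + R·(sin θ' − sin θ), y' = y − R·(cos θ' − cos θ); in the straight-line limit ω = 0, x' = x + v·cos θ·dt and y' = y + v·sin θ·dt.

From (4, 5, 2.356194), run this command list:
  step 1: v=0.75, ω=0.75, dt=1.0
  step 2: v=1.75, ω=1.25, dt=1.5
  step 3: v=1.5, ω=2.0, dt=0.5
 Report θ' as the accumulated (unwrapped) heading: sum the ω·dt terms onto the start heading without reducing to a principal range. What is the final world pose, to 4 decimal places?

(2.4290, 3.0045, 5.9812)

step 1: θ'=3.1062 (R=1.0000) → pose (3.3283, 5.2923, 3.1062)
step 2: θ'=4.9812 (R=1.4000) → pose (1.9290, 3.5213, 4.9812)
step 3: θ'=5.9812 (R=0.7500) → pose (2.4290, 3.0045, 5.9812)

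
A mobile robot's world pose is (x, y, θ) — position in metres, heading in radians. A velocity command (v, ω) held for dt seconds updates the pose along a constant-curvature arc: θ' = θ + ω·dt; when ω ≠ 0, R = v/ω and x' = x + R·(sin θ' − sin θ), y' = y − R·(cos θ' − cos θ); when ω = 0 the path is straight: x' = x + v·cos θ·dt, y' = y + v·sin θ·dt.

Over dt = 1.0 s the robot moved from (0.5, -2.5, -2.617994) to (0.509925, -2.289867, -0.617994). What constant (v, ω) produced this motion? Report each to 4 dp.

v = -0.2500, ω = 2.0000

Δθ = -0.617994 − -2.617994 = 2.000000
ω = Δθ/dt = 2.000000/1.0 = 2.0000
R = −Δy/(cos θ' − cos θ) = -0.1250
v = R·ω = -0.1250·2.0000 = -0.2500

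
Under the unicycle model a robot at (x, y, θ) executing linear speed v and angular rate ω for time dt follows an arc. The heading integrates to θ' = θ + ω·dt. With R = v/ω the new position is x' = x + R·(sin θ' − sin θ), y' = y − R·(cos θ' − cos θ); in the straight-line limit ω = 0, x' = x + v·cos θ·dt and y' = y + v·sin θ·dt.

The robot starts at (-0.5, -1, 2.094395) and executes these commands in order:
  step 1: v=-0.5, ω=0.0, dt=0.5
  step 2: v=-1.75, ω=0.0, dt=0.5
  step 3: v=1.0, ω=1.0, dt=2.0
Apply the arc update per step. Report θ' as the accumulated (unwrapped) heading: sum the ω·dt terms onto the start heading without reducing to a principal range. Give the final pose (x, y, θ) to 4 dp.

(-1.6186, -1.8949, 4.0944)

step 1: θ'=2.0944 (straight) → pose (-0.3750, -1.2165, 2.0944)
step 2: θ'=2.0944 (straight) → pose (0.0625, -1.9743, 2.0944)
step 3: θ'=4.0944 (R=1.0000) → pose (-1.6186, -1.8949, 4.0944)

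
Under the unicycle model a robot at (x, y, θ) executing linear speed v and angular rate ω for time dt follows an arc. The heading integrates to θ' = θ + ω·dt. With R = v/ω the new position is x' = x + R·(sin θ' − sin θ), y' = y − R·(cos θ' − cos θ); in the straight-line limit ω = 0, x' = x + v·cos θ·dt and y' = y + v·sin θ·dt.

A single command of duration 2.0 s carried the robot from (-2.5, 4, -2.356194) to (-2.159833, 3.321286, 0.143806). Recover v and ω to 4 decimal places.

v = 0.5000, ω = 1.2500

Δθ = 0.143806 − -2.356194 = 2.500000
ω = Δθ/dt = 2.500000/2.0 = 1.2500
R = −Δy/(cos θ' − cos θ) = 0.4000
v = R·ω = 0.4000·1.2500 = 0.5000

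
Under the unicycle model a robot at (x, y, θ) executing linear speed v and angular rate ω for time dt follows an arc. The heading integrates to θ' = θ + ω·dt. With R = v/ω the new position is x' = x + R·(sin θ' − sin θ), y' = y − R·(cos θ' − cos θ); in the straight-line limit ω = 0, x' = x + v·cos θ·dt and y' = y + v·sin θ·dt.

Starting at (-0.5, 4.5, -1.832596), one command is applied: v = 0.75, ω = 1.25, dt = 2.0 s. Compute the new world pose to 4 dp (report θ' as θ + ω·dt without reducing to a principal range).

(0.4509, 3.8734, 0.6674)

θ' = -1.8326 + 1.25·2.0 = 0.6674
R = v/ω = 0.75/1.25 = 0.6000
x' = -0.5 + 0.6000·(sin 0.6674 − sin -1.8326) = 0.4509
y' = 4.5 − 0.6000·(cos 0.6674 − cos -1.8326) = 3.8734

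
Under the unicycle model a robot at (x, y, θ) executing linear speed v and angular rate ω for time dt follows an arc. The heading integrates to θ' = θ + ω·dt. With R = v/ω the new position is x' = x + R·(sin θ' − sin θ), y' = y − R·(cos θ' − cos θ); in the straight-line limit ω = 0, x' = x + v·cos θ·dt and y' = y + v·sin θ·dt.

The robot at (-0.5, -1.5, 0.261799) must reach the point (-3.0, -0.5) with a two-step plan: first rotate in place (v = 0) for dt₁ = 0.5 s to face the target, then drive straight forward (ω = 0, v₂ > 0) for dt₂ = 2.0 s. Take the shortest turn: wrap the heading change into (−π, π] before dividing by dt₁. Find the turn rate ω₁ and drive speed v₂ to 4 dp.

ω₁ = 4.9986, v₂ = 1.3463

heading to target = atan2(-0.5−-1.5, -3−-0.5) = 2.7611
Δθ = wrap(2.7611 − 0.2618) = 2.4993; ω₁ = Δθ/dt₁ = 4.9986
distance = √((-3−-0.5)² + (-0.5−-1.5)²) = 2.6926; v₂ = distance/dt₂ = 1.3463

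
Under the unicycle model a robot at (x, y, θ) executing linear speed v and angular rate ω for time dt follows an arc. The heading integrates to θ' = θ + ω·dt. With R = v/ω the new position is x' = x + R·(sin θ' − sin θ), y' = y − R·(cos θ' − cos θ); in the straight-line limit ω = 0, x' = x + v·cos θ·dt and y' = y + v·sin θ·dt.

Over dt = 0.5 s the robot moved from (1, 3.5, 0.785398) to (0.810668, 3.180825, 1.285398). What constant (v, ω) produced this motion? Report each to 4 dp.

Δθ = 1.285398 − 0.785398 = 0.500000
ω = Δθ/dt = 0.500000/0.5 = 1.0000
R = −Δy/(cos θ' − cos θ) = -0.7500
v = R·ω = -0.7500·1.0000 = -0.7500

v = -0.7500, ω = 1.0000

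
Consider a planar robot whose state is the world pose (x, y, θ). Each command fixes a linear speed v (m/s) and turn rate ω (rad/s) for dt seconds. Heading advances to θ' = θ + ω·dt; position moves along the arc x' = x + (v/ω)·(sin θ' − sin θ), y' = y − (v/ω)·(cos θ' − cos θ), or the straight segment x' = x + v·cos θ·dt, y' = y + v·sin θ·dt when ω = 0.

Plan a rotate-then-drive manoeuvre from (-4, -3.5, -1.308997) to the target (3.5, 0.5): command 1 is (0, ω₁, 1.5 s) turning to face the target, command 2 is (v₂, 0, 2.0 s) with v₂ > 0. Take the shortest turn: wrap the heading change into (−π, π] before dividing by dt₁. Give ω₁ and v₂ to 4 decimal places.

ω₁ = 1.1993, v₂ = 4.2500

heading to target = atan2(0.5−-3.5, 3.5−-4) = 0.4900
Δθ = wrap(0.4900 − -1.3090) = 1.7990; ω₁ = Δθ/dt₁ = 1.1993
distance = √((3.5−-4)² + (0.5−-3.5)²) = 8.5000; v₂ = distance/dt₂ = 4.2500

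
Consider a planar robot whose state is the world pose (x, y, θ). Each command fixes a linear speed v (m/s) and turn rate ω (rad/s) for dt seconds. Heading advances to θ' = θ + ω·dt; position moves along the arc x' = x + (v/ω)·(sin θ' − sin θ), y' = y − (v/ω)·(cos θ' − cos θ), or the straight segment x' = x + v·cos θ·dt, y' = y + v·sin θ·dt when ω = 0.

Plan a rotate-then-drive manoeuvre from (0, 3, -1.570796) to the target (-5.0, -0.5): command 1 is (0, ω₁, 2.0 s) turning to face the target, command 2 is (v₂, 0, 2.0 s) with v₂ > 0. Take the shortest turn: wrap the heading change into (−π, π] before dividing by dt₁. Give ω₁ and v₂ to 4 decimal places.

ω₁ = -0.4800, v₂ = 3.0516

heading to target = atan2(-0.5−3, -5−0) = -2.5309
Δθ = wrap(-2.5309 − -1.5708) = -0.9601; ω₁ = Δθ/dt₁ = -0.4800
distance = √((-5−0)² + (-0.5−3)²) = 6.1033; v₂ = distance/dt₂ = 3.0516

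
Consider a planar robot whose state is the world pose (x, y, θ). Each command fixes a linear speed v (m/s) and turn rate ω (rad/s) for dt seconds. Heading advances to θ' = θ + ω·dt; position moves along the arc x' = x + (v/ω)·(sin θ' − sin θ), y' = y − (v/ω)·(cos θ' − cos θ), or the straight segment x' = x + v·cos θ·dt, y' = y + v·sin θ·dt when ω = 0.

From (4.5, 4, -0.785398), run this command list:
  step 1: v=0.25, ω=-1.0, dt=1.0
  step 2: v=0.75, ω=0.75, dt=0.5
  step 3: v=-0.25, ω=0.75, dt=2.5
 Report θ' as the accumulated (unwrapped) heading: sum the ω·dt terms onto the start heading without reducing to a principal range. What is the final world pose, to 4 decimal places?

step 1: θ'=-1.7854 (R=-0.2500) → pose (4.5675, 3.7700, -1.7854)
step 2: θ'=-1.4104 (R=1.0000) → pose (4.5574, 3.3973, -1.4104)
step 3: θ'=0.4646 (R=-0.3333) → pose (4.0790, 3.6421, 0.4646)

(4.0790, 3.6421, 0.4646)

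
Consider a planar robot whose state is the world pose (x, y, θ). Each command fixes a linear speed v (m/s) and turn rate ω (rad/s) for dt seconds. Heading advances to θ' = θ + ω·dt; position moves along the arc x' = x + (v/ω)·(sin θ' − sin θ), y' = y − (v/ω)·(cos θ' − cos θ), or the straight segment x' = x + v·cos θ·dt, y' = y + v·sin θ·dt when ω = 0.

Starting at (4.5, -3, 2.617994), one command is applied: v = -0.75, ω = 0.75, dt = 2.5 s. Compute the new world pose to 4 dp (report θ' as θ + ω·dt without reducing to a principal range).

(5.9760, -2.3516, 4.4930)

θ' = 2.6180 + 0.75·2.5 = 4.4930
R = v/ω = -0.75/0.75 = -1.0000
x' = 4.5 + -1.0000·(sin 4.4930 − sin 2.6180) = 5.9760
y' = -3 − -1.0000·(cos 4.4930 − cos 2.6180) = -2.3516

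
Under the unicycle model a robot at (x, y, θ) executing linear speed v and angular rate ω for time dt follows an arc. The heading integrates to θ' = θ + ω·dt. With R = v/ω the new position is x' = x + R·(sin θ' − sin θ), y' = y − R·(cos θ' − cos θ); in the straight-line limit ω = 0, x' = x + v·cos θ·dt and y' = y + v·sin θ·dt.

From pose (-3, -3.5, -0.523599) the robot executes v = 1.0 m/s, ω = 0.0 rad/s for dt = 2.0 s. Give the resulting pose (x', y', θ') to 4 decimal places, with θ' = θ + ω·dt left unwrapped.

(-1.2679, -4.5000, -0.5236)

θ' = -0.5236 + 0.0·2.0 = -0.5236
ω = 0 → straight: x' = -3 + 1.0·cos(-0.5236)·2.0 = -1.2679
y' = -3.5 + 1.0·sin(-0.5236)·2.0 = -4.5000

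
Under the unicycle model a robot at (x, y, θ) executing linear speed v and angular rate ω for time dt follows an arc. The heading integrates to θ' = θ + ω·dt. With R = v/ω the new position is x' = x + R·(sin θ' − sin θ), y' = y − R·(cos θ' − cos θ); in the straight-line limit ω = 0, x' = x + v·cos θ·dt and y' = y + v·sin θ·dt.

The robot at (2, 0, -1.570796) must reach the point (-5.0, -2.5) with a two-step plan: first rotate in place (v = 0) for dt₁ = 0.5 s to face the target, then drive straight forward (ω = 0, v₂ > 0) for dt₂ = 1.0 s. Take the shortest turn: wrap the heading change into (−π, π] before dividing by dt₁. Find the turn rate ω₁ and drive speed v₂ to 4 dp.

ω₁ = -2.4555, v₂ = 7.4330

heading to target = atan2(-2.5−0, -5−2) = -2.7986
Δθ = wrap(-2.7986 − -1.5708) = -1.2278; ω₁ = Δθ/dt₁ = -2.4555
distance = √((-5−2)² + (-2.5−0)²) = 7.4330; v₂ = distance/dt₂ = 7.4330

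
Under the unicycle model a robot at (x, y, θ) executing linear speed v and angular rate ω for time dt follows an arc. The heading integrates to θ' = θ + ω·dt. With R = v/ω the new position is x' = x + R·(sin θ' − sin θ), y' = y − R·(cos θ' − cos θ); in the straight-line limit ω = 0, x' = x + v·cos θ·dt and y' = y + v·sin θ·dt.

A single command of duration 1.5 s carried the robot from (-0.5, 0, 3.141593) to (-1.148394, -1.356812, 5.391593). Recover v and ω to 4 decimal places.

v = 1.2500, ω = 1.5000

Δθ = 5.391593 − 3.141593 = 2.250000
ω = Δθ/dt = 2.250000/1.5 = 1.5000
R = −Δy/(cos θ' − cos θ) = 0.8333
v = R·ω = 0.8333·1.5000 = 1.2500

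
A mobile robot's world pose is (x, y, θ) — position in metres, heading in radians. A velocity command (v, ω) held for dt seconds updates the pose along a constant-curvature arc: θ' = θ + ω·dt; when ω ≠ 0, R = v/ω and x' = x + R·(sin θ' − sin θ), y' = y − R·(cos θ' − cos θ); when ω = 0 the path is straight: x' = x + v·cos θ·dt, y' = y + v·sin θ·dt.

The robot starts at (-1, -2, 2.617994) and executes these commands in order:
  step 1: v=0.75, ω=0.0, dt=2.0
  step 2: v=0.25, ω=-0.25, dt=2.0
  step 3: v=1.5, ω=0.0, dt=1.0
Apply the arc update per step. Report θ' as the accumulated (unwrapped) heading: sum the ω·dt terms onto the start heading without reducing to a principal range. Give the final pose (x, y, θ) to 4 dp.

step 1: θ'=2.6180 (straight) → pose (-2.2990, -1.2500, 2.6180)
step 2: θ'=2.1180 (R=-1.0000) → pose (-2.6530, -0.9043, 2.1180)
step 3: θ'=2.1180 (straight) → pose (-3.4335, 0.3767, 2.1180)

(-3.4335, 0.3767, 2.1180)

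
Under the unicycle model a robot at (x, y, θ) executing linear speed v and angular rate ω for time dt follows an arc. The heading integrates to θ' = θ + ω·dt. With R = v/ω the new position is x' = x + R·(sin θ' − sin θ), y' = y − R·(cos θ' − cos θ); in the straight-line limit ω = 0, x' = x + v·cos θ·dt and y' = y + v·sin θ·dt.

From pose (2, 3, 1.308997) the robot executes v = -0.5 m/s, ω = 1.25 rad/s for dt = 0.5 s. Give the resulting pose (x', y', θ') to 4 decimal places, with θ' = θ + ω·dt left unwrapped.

(2.0125, 2.7544, 1.9340)

θ' = 1.3090 + 1.25·0.5 = 1.9340
R = v/ω = -0.5/1.25 = -0.4000
x' = 2 + -0.4000·(sin 1.9340 − sin 1.3090) = 2.0125
y' = 3 − -0.4000·(cos 1.9340 − cos 1.3090) = 2.7544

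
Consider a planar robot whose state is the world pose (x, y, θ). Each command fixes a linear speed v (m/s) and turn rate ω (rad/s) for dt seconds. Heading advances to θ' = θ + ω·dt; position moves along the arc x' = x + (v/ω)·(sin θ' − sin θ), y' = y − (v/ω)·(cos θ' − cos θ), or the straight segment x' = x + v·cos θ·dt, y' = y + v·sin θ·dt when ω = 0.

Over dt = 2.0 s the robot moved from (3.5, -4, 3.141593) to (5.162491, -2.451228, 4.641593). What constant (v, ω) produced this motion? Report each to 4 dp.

Δθ = 4.641593 − 3.141593 = 1.500000
ω = Δθ/dt = 1.500000/2.0 = 0.7500
R = Δx/(sin θ' − sin θ) = -1.6667
v = R·ω = -1.6667·0.7500 = -1.2500

v = -1.2500, ω = 0.7500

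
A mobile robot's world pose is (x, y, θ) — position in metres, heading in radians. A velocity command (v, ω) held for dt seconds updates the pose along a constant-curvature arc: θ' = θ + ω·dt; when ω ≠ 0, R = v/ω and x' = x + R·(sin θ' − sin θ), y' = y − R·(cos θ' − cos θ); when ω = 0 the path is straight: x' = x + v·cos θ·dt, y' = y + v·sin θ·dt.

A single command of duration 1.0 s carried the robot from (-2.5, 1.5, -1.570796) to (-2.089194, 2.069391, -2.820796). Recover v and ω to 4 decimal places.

Δθ = -2.820796 − -1.570796 = -1.250000
ω = Δθ/dt = -1.250000/1.0 = -1.2500
R = −Δy/(cos θ' − cos θ) = 0.6000
v = R·ω = 0.6000·-1.2500 = -0.7500

v = -0.7500, ω = -1.2500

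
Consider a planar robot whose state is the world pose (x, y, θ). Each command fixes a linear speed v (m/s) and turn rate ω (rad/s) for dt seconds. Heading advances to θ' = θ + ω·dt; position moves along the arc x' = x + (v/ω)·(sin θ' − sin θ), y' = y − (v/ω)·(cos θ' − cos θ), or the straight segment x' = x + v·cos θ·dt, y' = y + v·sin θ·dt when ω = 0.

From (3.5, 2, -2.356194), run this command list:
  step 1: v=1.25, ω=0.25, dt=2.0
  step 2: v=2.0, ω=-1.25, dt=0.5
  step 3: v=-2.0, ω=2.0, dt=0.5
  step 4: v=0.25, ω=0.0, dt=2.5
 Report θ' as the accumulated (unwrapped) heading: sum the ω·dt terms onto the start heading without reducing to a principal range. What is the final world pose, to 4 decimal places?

(2.1225, -0.6842, -1.4812)

step 1: θ'=-1.8562 (R=5.0000) → pose (2.2378, -0.1278, -1.8562)
step 2: θ'=-2.4812 (R=-1.6000) → pose (1.6840, -0.9410, -2.4812)
step 3: θ'=-1.4812 (R=-1.0000) → pose (2.0666, -0.0617, -1.4812)
step 4: θ'=-1.4812 (straight) → pose (2.1225, -0.6842, -1.4812)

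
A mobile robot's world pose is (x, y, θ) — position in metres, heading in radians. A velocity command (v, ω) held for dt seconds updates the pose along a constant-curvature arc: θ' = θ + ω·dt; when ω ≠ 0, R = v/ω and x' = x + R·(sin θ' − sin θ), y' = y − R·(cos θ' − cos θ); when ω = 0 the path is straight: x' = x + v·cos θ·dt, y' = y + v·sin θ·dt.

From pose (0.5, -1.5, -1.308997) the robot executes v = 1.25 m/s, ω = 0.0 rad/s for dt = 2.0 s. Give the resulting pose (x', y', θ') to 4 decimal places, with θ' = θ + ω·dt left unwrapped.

θ' = -1.3090 + 0.0·2.0 = -1.3090
ω = 0 → straight: x' = 0.5 + 1.25·cos(-1.3090)·2.0 = 1.1470
y' = -1.5 + 1.25·sin(-1.3090)·2.0 = -3.9148

(1.1470, -3.9148, -1.3090)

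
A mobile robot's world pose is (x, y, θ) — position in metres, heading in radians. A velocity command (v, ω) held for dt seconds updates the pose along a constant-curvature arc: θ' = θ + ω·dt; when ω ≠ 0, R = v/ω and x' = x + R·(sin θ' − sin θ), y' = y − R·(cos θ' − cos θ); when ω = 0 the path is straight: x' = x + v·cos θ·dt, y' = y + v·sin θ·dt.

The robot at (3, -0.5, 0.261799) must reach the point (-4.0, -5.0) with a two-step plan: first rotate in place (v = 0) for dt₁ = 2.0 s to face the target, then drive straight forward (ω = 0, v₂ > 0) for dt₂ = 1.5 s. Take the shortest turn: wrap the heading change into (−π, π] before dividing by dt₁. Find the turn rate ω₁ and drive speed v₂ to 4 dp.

heading to target = atan2(-5−-0.5, -4−3) = -2.5703
Δθ = wrap(-2.5703 − 0.2618) = -2.8321; ω₁ = Δθ/dt₁ = -1.4160
distance = √((-4−3)² + (-5−-0.5)²) = 8.3217; v₂ = distance/dt₂ = 5.5478

ω₁ = -1.4160, v₂ = 5.5478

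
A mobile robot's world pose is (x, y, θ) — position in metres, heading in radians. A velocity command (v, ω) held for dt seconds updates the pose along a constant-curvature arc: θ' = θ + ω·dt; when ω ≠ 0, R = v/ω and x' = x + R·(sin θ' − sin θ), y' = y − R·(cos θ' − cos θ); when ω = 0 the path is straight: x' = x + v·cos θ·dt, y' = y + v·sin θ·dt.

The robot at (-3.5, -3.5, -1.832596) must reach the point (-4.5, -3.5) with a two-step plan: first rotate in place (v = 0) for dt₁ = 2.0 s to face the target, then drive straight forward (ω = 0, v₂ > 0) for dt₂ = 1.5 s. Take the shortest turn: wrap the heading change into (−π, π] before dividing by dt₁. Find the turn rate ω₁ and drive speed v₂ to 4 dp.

heading to target = atan2(-3.5−-3.5, -4.5−-3.5) = 3.1416
Δθ = wrap(3.1416 − -1.8326) = -1.3090; ω₁ = Δθ/dt₁ = -0.6545
distance = √((-4.5−-3.5)² + (-3.5−-3.5)²) = 1.0000; v₂ = distance/dt₂ = 0.6667

ω₁ = -0.6545, v₂ = 0.6667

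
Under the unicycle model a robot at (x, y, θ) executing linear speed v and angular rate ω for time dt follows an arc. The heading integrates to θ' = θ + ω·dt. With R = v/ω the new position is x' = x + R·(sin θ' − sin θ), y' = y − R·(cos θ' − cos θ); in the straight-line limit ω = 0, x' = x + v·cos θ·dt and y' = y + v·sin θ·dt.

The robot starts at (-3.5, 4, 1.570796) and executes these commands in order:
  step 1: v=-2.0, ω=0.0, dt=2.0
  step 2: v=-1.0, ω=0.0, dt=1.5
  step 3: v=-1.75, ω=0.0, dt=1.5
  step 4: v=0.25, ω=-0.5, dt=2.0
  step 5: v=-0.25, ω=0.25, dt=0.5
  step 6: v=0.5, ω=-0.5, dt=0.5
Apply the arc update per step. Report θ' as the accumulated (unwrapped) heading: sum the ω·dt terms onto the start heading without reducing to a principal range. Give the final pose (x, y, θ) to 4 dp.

(-3.1610, -3.6435, 0.4458)

step 1: θ'=1.5708 (straight) → pose (-3.5000, 0.0000, 1.5708)
step 2: θ'=1.5708 (straight) → pose (-3.5000, -1.5000, 1.5708)
step 3: θ'=1.5708 (straight) → pose (-3.5000, -4.1250, 1.5708)
step 4: θ'=0.5708 (R=-0.5000) → pose (-3.2702, -3.7043, 0.5708)
step 5: θ'=0.6958 (R=-1.0000) → pose (-3.3708, -3.7782, 0.6958)
step 6: θ'=0.4458 (R=-1.0000) → pose (-3.1610, -3.6435, 0.4458)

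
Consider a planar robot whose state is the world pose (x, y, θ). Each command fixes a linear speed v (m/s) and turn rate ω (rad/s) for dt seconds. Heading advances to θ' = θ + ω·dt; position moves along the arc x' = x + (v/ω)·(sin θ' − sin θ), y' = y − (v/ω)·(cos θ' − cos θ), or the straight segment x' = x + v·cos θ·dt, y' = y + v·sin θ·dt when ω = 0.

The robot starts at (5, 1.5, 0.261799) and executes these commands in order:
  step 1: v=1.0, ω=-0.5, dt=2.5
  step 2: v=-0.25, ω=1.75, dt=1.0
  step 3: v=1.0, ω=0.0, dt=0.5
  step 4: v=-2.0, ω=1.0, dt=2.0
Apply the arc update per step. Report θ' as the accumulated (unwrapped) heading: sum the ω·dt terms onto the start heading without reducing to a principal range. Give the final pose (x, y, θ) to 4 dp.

step 1: θ'=-0.9882 (R=-2.0000) → pose (7.1877, 0.6685, -0.9882)
step 2: θ'=0.7618 (R=-0.1429) → pose (6.9698, 0.6933, 0.7618)
step 3: θ'=0.7618 (straight) → pose (7.3316, 1.0384, 0.7618)
step 4: θ'=2.7618 (R=-2.0000) → pose (7.9706, -2.2663, 2.7618)

(7.9706, -2.2663, 2.7618)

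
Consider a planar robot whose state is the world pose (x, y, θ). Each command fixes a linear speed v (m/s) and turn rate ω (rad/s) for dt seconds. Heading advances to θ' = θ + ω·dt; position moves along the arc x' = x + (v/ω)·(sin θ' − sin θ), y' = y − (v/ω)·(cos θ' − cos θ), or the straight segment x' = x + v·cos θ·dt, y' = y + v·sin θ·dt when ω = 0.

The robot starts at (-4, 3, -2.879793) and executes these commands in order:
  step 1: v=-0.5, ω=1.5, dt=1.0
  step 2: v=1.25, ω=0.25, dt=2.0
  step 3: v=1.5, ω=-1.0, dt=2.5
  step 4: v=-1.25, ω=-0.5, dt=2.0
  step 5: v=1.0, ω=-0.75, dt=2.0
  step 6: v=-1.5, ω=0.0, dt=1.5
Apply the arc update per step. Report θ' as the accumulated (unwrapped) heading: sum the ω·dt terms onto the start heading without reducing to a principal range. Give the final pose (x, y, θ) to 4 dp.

(-3.7722, -2.1004, -5.8798)

step 1: θ'=-1.3798 (R=-0.3333) → pose (-3.7590, 3.3853, -1.3798)
step 2: θ'=-0.8798 (R=5.0000) → pose (-2.7030, 1.1479, -0.8798)
step 3: θ'=-3.3798 (R=-1.5000) → pose (-4.2128, -1.2657, -3.3798)
step 4: θ'=-4.3798 (R=2.5000) → pose (-2.4397, -2.8789, -4.3798)
step 5: θ'=-5.8798 (R=-1.3333) → pose (-1.7028, -1.2172, -5.8798)
step 6: θ'=-5.8798 (straight) → pose (-3.7722, -2.1004, -5.8798)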